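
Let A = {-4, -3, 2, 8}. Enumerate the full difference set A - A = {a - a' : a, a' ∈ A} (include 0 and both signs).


A - A = {a - a' : a, a' ∈ A}.
Compute a - a' for each ordered pair (a, a'):
a = -4: -4--4=0, -4--3=-1, -4-2=-6, -4-8=-12
a = -3: -3--4=1, -3--3=0, -3-2=-5, -3-8=-11
a = 2: 2--4=6, 2--3=5, 2-2=0, 2-8=-6
a = 8: 8--4=12, 8--3=11, 8-2=6, 8-8=0
Collecting distinct values (and noting 0 appears from a-a):
A - A = {-12, -11, -6, -5, -1, 0, 1, 5, 6, 11, 12}
|A - A| = 11

A - A = {-12, -11, -6, -5, -1, 0, 1, 5, 6, 11, 12}


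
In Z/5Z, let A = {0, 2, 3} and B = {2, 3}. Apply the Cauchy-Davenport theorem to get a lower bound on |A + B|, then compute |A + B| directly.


Cauchy-Davenport: |A + B| ≥ min(p, |A| + |B| - 1) for A, B nonempty in Z/pZ.
|A| = 3, |B| = 2, p = 5.
CD lower bound = min(5, 3 + 2 - 1) = min(5, 4) = 4.
Compute A + B mod 5 directly:
a = 0: 0+2=2, 0+3=3
a = 2: 2+2=4, 2+3=0
a = 3: 3+2=0, 3+3=1
A + B = {0, 1, 2, 3, 4}, so |A + B| = 5.
Verify: 5 ≥ 4? Yes ✓.

CD lower bound = 4, actual |A + B| = 5.


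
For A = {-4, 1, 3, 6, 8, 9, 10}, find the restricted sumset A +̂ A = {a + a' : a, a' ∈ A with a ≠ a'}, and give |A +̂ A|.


Restricted sumset: A +̂ A = {a + a' : a ∈ A, a' ∈ A, a ≠ a'}.
Equivalently, take A + A and drop any sum 2a that is achievable ONLY as a + a for a ∈ A (i.e. sums representable only with equal summands).
Enumerate pairs (a, a') with a < a' (symmetric, so each unordered pair gives one sum; this covers all a ≠ a'):
  -4 + 1 = -3
  -4 + 3 = -1
  -4 + 6 = 2
  -4 + 8 = 4
  -4 + 9 = 5
  -4 + 10 = 6
  1 + 3 = 4
  1 + 6 = 7
  1 + 8 = 9
  1 + 9 = 10
  1 + 10 = 11
  3 + 6 = 9
  3 + 8 = 11
  3 + 9 = 12
  3 + 10 = 13
  6 + 8 = 14
  6 + 9 = 15
  6 + 10 = 16
  8 + 9 = 17
  8 + 10 = 18
  9 + 10 = 19
Collected distinct sums: {-3, -1, 2, 4, 5, 6, 7, 9, 10, 11, 12, 13, 14, 15, 16, 17, 18, 19}
|A +̂ A| = 18
(Reference bound: |A +̂ A| ≥ 2|A| - 3 for |A| ≥ 2, with |A| = 7 giving ≥ 11.)

|A +̂ A| = 18


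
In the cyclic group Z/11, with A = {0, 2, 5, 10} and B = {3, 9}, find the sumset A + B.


Work in Z/11Z: reduce every sum a + b modulo 11.
Enumerate all 8 pairs:
a = 0: 0+3=3, 0+9=9
a = 2: 2+3=5, 2+9=0
a = 5: 5+3=8, 5+9=3
a = 10: 10+3=2, 10+9=8
Distinct residues collected: {0, 2, 3, 5, 8, 9}
|A + B| = 6 (out of 11 total residues).

A + B = {0, 2, 3, 5, 8, 9}


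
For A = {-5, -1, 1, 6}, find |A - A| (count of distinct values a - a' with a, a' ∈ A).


A - A = {a - a' : a, a' ∈ A}; |A| = 4.
Bounds: 2|A|-1 ≤ |A - A| ≤ |A|² - |A| + 1, i.e. 7 ≤ |A - A| ≤ 13.
Note: 0 ∈ A - A always (from a - a). The set is symmetric: if d ∈ A - A then -d ∈ A - A.
Enumerate nonzero differences d = a - a' with a > a' (then include -d):
Positive differences: {2, 4, 5, 6, 7, 11}
Full difference set: {0} ∪ (positive diffs) ∪ (negative diffs).
|A - A| = 1 + 2·6 = 13 (matches direct enumeration: 13).

|A - A| = 13


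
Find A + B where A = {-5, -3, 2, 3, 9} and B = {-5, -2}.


A + B = {a + b : a ∈ A, b ∈ B}.
Enumerate all |A|·|B| = 5·2 = 10 pairs (a, b) and collect distinct sums.
a = -5: -5+-5=-10, -5+-2=-7
a = -3: -3+-5=-8, -3+-2=-5
a = 2: 2+-5=-3, 2+-2=0
a = 3: 3+-5=-2, 3+-2=1
a = 9: 9+-5=4, 9+-2=7
Collecting distinct sums: A + B = {-10, -8, -7, -5, -3, -2, 0, 1, 4, 7}
|A + B| = 10

A + B = {-10, -8, -7, -5, -3, -2, 0, 1, 4, 7}


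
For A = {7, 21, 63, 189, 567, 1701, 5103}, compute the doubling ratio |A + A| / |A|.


|A| = 7.
Compute A + A by enumerating all 49 pairs.
A + A = {14, 28, 42, 70, 84, 126, 196, 210, 252, 378, 574, 588, 630, 756, 1134, 1708, 1722, 1764, 1890, 2268, 3402, 5110, 5124, 5166, 5292, 5670, 6804, 10206}, so |A + A| = 28.
K = |A + A| / |A| = 28/7 = 4/1 ≈ 4.0000.
Reference: AP of size 7 gives K = 13/7 ≈ 1.8571; a fully generic set of size 7 gives K ≈ 4.0000.

|A| = 7, |A + A| = 28, K = 28/7 = 4/1.


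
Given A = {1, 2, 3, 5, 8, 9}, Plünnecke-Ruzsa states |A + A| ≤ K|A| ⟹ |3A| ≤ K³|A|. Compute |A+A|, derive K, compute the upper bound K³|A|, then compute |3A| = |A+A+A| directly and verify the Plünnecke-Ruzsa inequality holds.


|A| = 6.
Step 1: Compute A + A by enumerating all 36 pairs.
A + A = {2, 3, 4, 5, 6, 7, 8, 9, 10, 11, 12, 13, 14, 16, 17, 18}, so |A + A| = 16.
Step 2: Doubling constant K = |A + A|/|A| = 16/6 = 16/6 ≈ 2.6667.
Step 3: Plünnecke-Ruzsa gives |3A| ≤ K³·|A| = (2.6667)³ · 6 ≈ 113.7778.
Step 4: Compute 3A = A + A + A directly by enumerating all triples (a,b,c) ∈ A³; |3A| = 25.
Step 5: Check 25 ≤ 113.7778? Yes ✓.

K = 16/6, Plünnecke-Ruzsa bound K³|A| ≈ 113.7778, |3A| = 25, inequality holds.


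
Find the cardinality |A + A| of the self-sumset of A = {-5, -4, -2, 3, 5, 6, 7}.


A + A = {a + a' : a, a' ∈ A}; |A| = 7.
General bounds: 2|A| - 1 ≤ |A + A| ≤ |A|(|A|+1)/2, i.e. 13 ≤ |A + A| ≤ 28.
Lower bound 2|A|-1 is attained iff A is an arithmetic progression.
Enumerate sums a + a' for a ≤ a' (symmetric, so this suffices):
a = -5: -5+-5=-10, -5+-4=-9, -5+-2=-7, -5+3=-2, -5+5=0, -5+6=1, -5+7=2
a = -4: -4+-4=-8, -4+-2=-6, -4+3=-1, -4+5=1, -4+6=2, -4+7=3
a = -2: -2+-2=-4, -2+3=1, -2+5=3, -2+6=4, -2+7=5
a = 3: 3+3=6, 3+5=8, 3+6=9, 3+7=10
a = 5: 5+5=10, 5+6=11, 5+7=12
a = 6: 6+6=12, 6+7=13
a = 7: 7+7=14
Distinct sums: {-10, -9, -8, -7, -6, -4, -2, -1, 0, 1, 2, 3, 4, 5, 6, 8, 9, 10, 11, 12, 13, 14}
|A + A| = 22

|A + A| = 22


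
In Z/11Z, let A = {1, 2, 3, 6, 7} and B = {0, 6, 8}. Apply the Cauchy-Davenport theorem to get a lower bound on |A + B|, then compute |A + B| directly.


Cauchy-Davenport: |A + B| ≥ min(p, |A| + |B| - 1) for A, B nonempty in Z/pZ.
|A| = 5, |B| = 3, p = 11.
CD lower bound = min(11, 5 + 3 - 1) = min(11, 7) = 7.
Compute A + B mod 11 directly:
a = 1: 1+0=1, 1+6=7, 1+8=9
a = 2: 2+0=2, 2+6=8, 2+8=10
a = 3: 3+0=3, 3+6=9, 3+8=0
a = 6: 6+0=6, 6+6=1, 6+8=3
a = 7: 7+0=7, 7+6=2, 7+8=4
A + B = {0, 1, 2, 3, 4, 6, 7, 8, 9, 10}, so |A + B| = 10.
Verify: 10 ≥ 7? Yes ✓.

CD lower bound = 7, actual |A + B| = 10.


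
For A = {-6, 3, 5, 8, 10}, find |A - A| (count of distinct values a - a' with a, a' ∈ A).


A - A = {a - a' : a, a' ∈ A}; |A| = 5.
Bounds: 2|A|-1 ≤ |A - A| ≤ |A|² - |A| + 1, i.e. 9 ≤ |A - A| ≤ 21.
Note: 0 ∈ A - A always (from a - a). The set is symmetric: if d ∈ A - A then -d ∈ A - A.
Enumerate nonzero differences d = a - a' with a > a' (then include -d):
Positive differences: {2, 3, 5, 7, 9, 11, 14, 16}
Full difference set: {0} ∪ (positive diffs) ∪ (negative diffs).
|A - A| = 1 + 2·8 = 17 (matches direct enumeration: 17).

|A - A| = 17


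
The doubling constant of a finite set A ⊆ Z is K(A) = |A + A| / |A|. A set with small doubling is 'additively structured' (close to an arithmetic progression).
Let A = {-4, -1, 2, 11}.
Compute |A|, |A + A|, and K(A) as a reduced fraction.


|A| = 4.
Compute A + A by enumerating all 16 pairs.
A + A = {-8, -5, -2, 1, 4, 7, 10, 13, 22}, so |A + A| = 9.
K = |A + A| / |A| = 9/4 (already in lowest terms) ≈ 2.2500.
Reference: AP of size 4 gives K = 7/4 ≈ 1.7500; a fully generic set of size 4 gives K ≈ 2.5000.

|A| = 4, |A + A| = 9, K = 9/4.


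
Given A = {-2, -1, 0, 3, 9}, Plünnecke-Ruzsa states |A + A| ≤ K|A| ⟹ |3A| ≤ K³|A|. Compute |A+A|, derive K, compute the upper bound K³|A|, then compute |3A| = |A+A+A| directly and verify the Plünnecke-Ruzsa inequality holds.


|A| = 5.
Step 1: Compute A + A by enumerating all 25 pairs.
A + A = {-4, -3, -2, -1, 0, 1, 2, 3, 6, 7, 8, 9, 12, 18}, so |A + A| = 14.
Step 2: Doubling constant K = |A + A|/|A| = 14/5 = 14/5 ≈ 2.8000.
Step 3: Plünnecke-Ruzsa gives |3A| ≤ K³·|A| = (2.8000)³ · 5 ≈ 109.7600.
Step 4: Compute 3A = A + A + A directly by enumerating all triples (a,b,c) ∈ A³; |3A| = 25.
Step 5: Check 25 ≤ 109.7600? Yes ✓.

K = 14/5, Plünnecke-Ruzsa bound K³|A| ≈ 109.7600, |3A| = 25, inequality holds.


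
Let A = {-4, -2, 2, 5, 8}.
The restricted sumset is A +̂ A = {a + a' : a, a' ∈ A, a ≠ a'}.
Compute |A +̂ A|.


Restricted sumset: A +̂ A = {a + a' : a ∈ A, a' ∈ A, a ≠ a'}.
Equivalently, take A + A and drop any sum 2a that is achievable ONLY as a + a for a ∈ A (i.e. sums representable only with equal summands).
Enumerate pairs (a, a') with a < a' (symmetric, so each unordered pair gives one sum; this covers all a ≠ a'):
  -4 + -2 = -6
  -4 + 2 = -2
  -4 + 5 = 1
  -4 + 8 = 4
  -2 + 2 = 0
  -2 + 5 = 3
  -2 + 8 = 6
  2 + 5 = 7
  2 + 8 = 10
  5 + 8 = 13
Collected distinct sums: {-6, -2, 0, 1, 3, 4, 6, 7, 10, 13}
|A +̂ A| = 10
(Reference bound: |A +̂ A| ≥ 2|A| - 3 for |A| ≥ 2, with |A| = 5 giving ≥ 7.)

|A +̂ A| = 10


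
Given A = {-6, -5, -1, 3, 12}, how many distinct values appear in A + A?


A + A = {a + a' : a, a' ∈ A}; |A| = 5.
General bounds: 2|A| - 1 ≤ |A + A| ≤ |A|(|A|+1)/2, i.e. 9 ≤ |A + A| ≤ 15.
Lower bound 2|A|-1 is attained iff A is an arithmetic progression.
Enumerate sums a + a' for a ≤ a' (symmetric, so this suffices):
a = -6: -6+-6=-12, -6+-5=-11, -6+-1=-7, -6+3=-3, -6+12=6
a = -5: -5+-5=-10, -5+-1=-6, -5+3=-2, -5+12=7
a = -1: -1+-1=-2, -1+3=2, -1+12=11
a = 3: 3+3=6, 3+12=15
a = 12: 12+12=24
Distinct sums: {-12, -11, -10, -7, -6, -3, -2, 2, 6, 7, 11, 15, 24}
|A + A| = 13

|A + A| = 13


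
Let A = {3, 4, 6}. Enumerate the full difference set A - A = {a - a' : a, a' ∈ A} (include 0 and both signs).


A - A = {a - a' : a, a' ∈ A}.
Compute a - a' for each ordered pair (a, a'):
a = 3: 3-3=0, 3-4=-1, 3-6=-3
a = 4: 4-3=1, 4-4=0, 4-6=-2
a = 6: 6-3=3, 6-4=2, 6-6=0
Collecting distinct values (and noting 0 appears from a-a):
A - A = {-3, -2, -1, 0, 1, 2, 3}
|A - A| = 7

A - A = {-3, -2, -1, 0, 1, 2, 3}


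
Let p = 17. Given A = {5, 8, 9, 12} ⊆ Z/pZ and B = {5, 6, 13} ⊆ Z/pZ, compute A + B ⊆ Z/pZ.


Work in Z/17Z: reduce every sum a + b modulo 17.
Enumerate all 12 pairs:
a = 5: 5+5=10, 5+6=11, 5+13=1
a = 8: 8+5=13, 8+6=14, 8+13=4
a = 9: 9+5=14, 9+6=15, 9+13=5
a = 12: 12+5=0, 12+6=1, 12+13=8
Distinct residues collected: {0, 1, 4, 5, 8, 10, 11, 13, 14, 15}
|A + B| = 10 (out of 17 total residues).

A + B = {0, 1, 4, 5, 8, 10, 11, 13, 14, 15}


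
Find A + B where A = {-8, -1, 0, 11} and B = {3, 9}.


A + B = {a + b : a ∈ A, b ∈ B}.
Enumerate all |A|·|B| = 4·2 = 8 pairs (a, b) and collect distinct sums.
a = -8: -8+3=-5, -8+9=1
a = -1: -1+3=2, -1+9=8
a = 0: 0+3=3, 0+9=9
a = 11: 11+3=14, 11+9=20
Collecting distinct sums: A + B = {-5, 1, 2, 3, 8, 9, 14, 20}
|A + B| = 8

A + B = {-5, 1, 2, 3, 8, 9, 14, 20}


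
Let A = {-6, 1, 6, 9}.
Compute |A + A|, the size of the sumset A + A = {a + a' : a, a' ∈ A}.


A + A = {a + a' : a, a' ∈ A}; |A| = 4.
General bounds: 2|A| - 1 ≤ |A + A| ≤ |A|(|A|+1)/2, i.e. 7 ≤ |A + A| ≤ 10.
Lower bound 2|A|-1 is attained iff A is an arithmetic progression.
Enumerate sums a + a' for a ≤ a' (symmetric, so this suffices):
a = -6: -6+-6=-12, -6+1=-5, -6+6=0, -6+9=3
a = 1: 1+1=2, 1+6=7, 1+9=10
a = 6: 6+6=12, 6+9=15
a = 9: 9+9=18
Distinct sums: {-12, -5, 0, 2, 3, 7, 10, 12, 15, 18}
|A + A| = 10

|A + A| = 10


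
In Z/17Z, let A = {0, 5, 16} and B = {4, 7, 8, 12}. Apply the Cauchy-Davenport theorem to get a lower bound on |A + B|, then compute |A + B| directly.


Cauchy-Davenport: |A + B| ≥ min(p, |A| + |B| - 1) for A, B nonempty in Z/pZ.
|A| = 3, |B| = 4, p = 17.
CD lower bound = min(17, 3 + 4 - 1) = min(17, 6) = 6.
Compute A + B mod 17 directly:
a = 0: 0+4=4, 0+7=7, 0+8=8, 0+12=12
a = 5: 5+4=9, 5+7=12, 5+8=13, 5+12=0
a = 16: 16+4=3, 16+7=6, 16+8=7, 16+12=11
A + B = {0, 3, 4, 6, 7, 8, 9, 11, 12, 13}, so |A + B| = 10.
Verify: 10 ≥ 6? Yes ✓.

CD lower bound = 6, actual |A + B| = 10.


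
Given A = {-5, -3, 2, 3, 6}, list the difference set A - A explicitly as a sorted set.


A - A = {a - a' : a, a' ∈ A}.
Compute a - a' for each ordered pair (a, a'):
a = -5: -5--5=0, -5--3=-2, -5-2=-7, -5-3=-8, -5-6=-11
a = -3: -3--5=2, -3--3=0, -3-2=-5, -3-3=-6, -3-6=-9
a = 2: 2--5=7, 2--3=5, 2-2=0, 2-3=-1, 2-6=-4
a = 3: 3--5=8, 3--3=6, 3-2=1, 3-3=0, 3-6=-3
a = 6: 6--5=11, 6--3=9, 6-2=4, 6-3=3, 6-6=0
Collecting distinct values (and noting 0 appears from a-a):
A - A = {-11, -9, -8, -7, -6, -5, -4, -3, -2, -1, 0, 1, 2, 3, 4, 5, 6, 7, 8, 9, 11}
|A - A| = 21

A - A = {-11, -9, -8, -7, -6, -5, -4, -3, -2, -1, 0, 1, 2, 3, 4, 5, 6, 7, 8, 9, 11}


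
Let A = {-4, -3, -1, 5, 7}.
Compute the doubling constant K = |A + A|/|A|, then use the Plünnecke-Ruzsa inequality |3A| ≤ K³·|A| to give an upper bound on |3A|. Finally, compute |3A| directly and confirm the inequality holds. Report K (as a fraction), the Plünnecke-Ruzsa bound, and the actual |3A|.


|A| = 5.
Step 1: Compute A + A by enumerating all 25 pairs.
A + A = {-8, -7, -6, -5, -4, -2, 1, 2, 3, 4, 6, 10, 12, 14}, so |A + A| = 14.
Step 2: Doubling constant K = |A + A|/|A| = 14/5 = 14/5 ≈ 2.8000.
Step 3: Plünnecke-Ruzsa gives |3A| ≤ K³·|A| = (2.8000)³ · 5 ≈ 109.7600.
Step 4: Compute 3A = A + A + A directly by enumerating all triples (a,b,c) ∈ A³; |3A| = 27.
Step 5: Check 27 ≤ 109.7600? Yes ✓.

K = 14/5, Plünnecke-Ruzsa bound K³|A| ≈ 109.7600, |3A| = 27, inequality holds.


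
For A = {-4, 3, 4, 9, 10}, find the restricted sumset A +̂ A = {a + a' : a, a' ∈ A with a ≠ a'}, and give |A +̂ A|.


Restricted sumset: A +̂ A = {a + a' : a ∈ A, a' ∈ A, a ≠ a'}.
Equivalently, take A + A and drop any sum 2a that is achievable ONLY as a + a for a ∈ A (i.e. sums representable only with equal summands).
Enumerate pairs (a, a') with a < a' (symmetric, so each unordered pair gives one sum; this covers all a ≠ a'):
  -4 + 3 = -1
  -4 + 4 = 0
  -4 + 9 = 5
  -4 + 10 = 6
  3 + 4 = 7
  3 + 9 = 12
  3 + 10 = 13
  4 + 9 = 13
  4 + 10 = 14
  9 + 10 = 19
Collected distinct sums: {-1, 0, 5, 6, 7, 12, 13, 14, 19}
|A +̂ A| = 9
(Reference bound: |A +̂ A| ≥ 2|A| - 3 for |A| ≥ 2, with |A| = 5 giving ≥ 7.)

|A +̂ A| = 9


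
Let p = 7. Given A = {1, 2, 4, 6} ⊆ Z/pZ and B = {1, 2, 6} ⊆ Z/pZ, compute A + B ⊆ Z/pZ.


Work in Z/7Z: reduce every sum a + b modulo 7.
Enumerate all 12 pairs:
a = 1: 1+1=2, 1+2=3, 1+6=0
a = 2: 2+1=3, 2+2=4, 2+6=1
a = 4: 4+1=5, 4+2=6, 4+6=3
a = 6: 6+1=0, 6+2=1, 6+6=5
Distinct residues collected: {0, 1, 2, 3, 4, 5, 6}
|A + B| = 7 (out of 7 total residues).

A + B = {0, 1, 2, 3, 4, 5, 6}


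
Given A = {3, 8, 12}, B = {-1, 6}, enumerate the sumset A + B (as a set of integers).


A + B = {a + b : a ∈ A, b ∈ B}.
Enumerate all |A|·|B| = 3·2 = 6 pairs (a, b) and collect distinct sums.
a = 3: 3+-1=2, 3+6=9
a = 8: 8+-1=7, 8+6=14
a = 12: 12+-1=11, 12+6=18
Collecting distinct sums: A + B = {2, 7, 9, 11, 14, 18}
|A + B| = 6

A + B = {2, 7, 9, 11, 14, 18}


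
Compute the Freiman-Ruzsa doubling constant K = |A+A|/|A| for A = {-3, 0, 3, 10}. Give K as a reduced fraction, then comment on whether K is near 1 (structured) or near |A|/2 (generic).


|A| = 4.
Compute A + A by enumerating all 16 pairs.
A + A = {-6, -3, 0, 3, 6, 7, 10, 13, 20}, so |A + A| = 9.
K = |A + A| / |A| = 9/4 (already in lowest terms) ≈ 2.2500.
Reference: AP of size 4 gives K = 7/4 ≈ 1.7500; a fully generic set of size 4 gives K ≈ 2.5000.

|A| = 4, |A + A| = 9, K = 9/4.


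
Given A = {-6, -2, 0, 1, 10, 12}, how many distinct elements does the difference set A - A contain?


A - A = {a - a' : a, a' ∈ A}; |A| = 6.
Bounds: 2|A|-1 ≤ |A - A| ≤ |A|² - |A| + 1, i.e. 11 ≤ |A - A| ≤ 31.
Note: 0 ∈ A - A always (from a - a). The set is symmetric: if d ∈ A - A then -d ∈ A - A.
Enumerate nonzero differences d = a - a' with a > a' (then include -d):
Positive differences: {1, 2, 3, 4, 6, 7, 9, 10, 11, 12, 14, 16, 18}
Full difference set: {0} ∪ (positive diffs) ∪ (negative diffs).
|A - A| = 1 + 2·13 = 27 (matches direct enumeration: 27).

|A - A| = 27


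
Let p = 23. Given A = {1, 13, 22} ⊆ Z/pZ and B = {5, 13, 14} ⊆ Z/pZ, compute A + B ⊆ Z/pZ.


Work in Z/23Z: reduce every sum a + b modulo 23.
Enumerate all 9 pairs:
a = 1: 1+5=6, 1+13=14, 1+14=15
a = 13: 13+5=18, 13+13=3, 13+14=4
a = 22: 22+5=4, 22+13=12, 22+14=13
Distinct residues collected: {3, 4, 6, 12, 13, 14, 15, 18}
|A + B| = 8 (out of 23 total residues).

A + B = {3, 4, 6, 12, 13, 14, 15, 18}


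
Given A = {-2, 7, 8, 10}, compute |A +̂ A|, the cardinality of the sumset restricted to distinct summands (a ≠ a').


Restricted sumset: A +̂ A = {a + a' : a ∈ A, a' ∈ A, a ≠ a'}.
Equivalently, take A + A and drop any sum 2a that is achievable ONLY as a + a for a ∈ A (i.e. sums representable only with equal summands).
Enumerate pairs (a, a') with a < a' (symmetric, so each unordered pair gives one sum; this covers all a ≠ a'):
  -2 + 7 = 5
  -2 + 8 = 6
  -2 + 10 = 8
  7 + 8 = 15
  7 + 10 = 17
  8 + 10 = 18
Collected distinct sums: {5, 6, 8, 15, 17, 18}
|A +̂ A| = 6
(Reference bound: |A +̂ A| ≥ 2|A| - 3 for |A| ≥ 2, with |A| = 4 giving ≥ 5.)

|A +̂ A| = 6


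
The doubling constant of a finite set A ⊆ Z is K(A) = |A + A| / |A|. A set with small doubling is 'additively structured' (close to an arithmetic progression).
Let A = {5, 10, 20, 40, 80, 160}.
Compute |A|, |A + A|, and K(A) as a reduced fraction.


|A| = 6.
Compute A + A by enumerating all 36 pairs.
A + A = {10, 15, 20, 25, 30, 40, 45, 50, 60, 80, 85, 90, 100, 120, 160, 165, 170, 180, 200, 240, 320}, so |A + A| = 21.
K = |A + A| / |A| = 21/6 = 7/2 ≈ 3.5000.
Reference: AP of size 6 gives K = 11/6 ≈ 1.8333; a fully generic set of size 6 gives K ≈ 3.5000.

|A| = 6, |A + A| = 21, K = 21/6 = 7/2.


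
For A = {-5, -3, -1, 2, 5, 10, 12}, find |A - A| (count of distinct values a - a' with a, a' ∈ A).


A - A = {a - a' : a, a' ∈ A}; |A| = 7.
Bounds: 2|A|-1 ≤ |A - A| ≤ |A|² - |A| + 1, i.e. 13 ≤ |A - A| ≤ 43.
Note: 0 ∈ A - A always (from a - a). The set is symmetric: if d ∈ A - A then -d ∈ A - A.
Enumerate nonzero differences d = a - a' with a > a' (then include -d):
Positive differences: {2, 3, 4, 5, 6, 7, 8, 10, 11, 13, 15, 17}
Full difference set: {0} ∪ (positive diffs) ∪ (negative diffs).
|A - A| = 1 + 2·12 = 25 (matches direct enumeration: 25).

|A - A| = 25


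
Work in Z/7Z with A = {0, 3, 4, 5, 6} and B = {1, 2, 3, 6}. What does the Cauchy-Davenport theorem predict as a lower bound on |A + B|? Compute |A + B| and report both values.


Cauchy-Davenport: |A + B| ≥ min(p, |A| + |B| - 1) for A, B nonempty in Z/pZ.
|A| = 5, |B| = 4, p = 7.
CD lower bound = min(7, 5 + 4 - 1) = min(7, 8) = 7.
Compute A + B mod 7 directly:
a = 0: 0+1=1, 0+2=2, 0+3=3, 0+6=6
a = 3: 3+1=4, 3+2=5, 3+3=6, 3+6=2
a = 4: 4+1=5, 4+2=6, 4+3=0, 4+6=3
a = 5: 5+1=6, 5+2=0, 5+3=1, 5+6=4
a = 6: 6+1=0, 6+2=1, 6+3=2, 6+6=5
A + B = {0, 1, 2, 3, 4, 5, 6}, so |A + B| = 7.
Verify: 7 ≥ 7? Yes ✓.

CD lower bound = 7, actual |A + B| = 7.


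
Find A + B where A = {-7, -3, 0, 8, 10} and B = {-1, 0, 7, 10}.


A + B = {a + b : a ∈ A, b ∈ B}.
Enumerate all |A|·|B| = 5·4 = 20 pairs (a, b) and collect distinct sums.
a = -7: -7+-1=-8, -7+0=-7, -7+7=0, -7+10=3
a = -3: -3+-1=-4, -3+0=-3, -3+7=4, -3+10=7
a = 0: 0+-1=-1, 0+0=0, 0+7=7, 0+10=10
a = 8: 8+-1=7, 8+0=8, 8+7=15, 8+10=18
a = 10: 10+-1=9, 10+0=10, 10+7=17, 10+10=20
Collecting distinct sums: A + B = {-8, -7, -4, -3, -1, 0, 3, 4, 7, 8, 9, 10, 15, 17, 18, 20}
|A + B| = 16

A + B = {-8, -7, -4, -3, -1, 0, 3, 4, 7, 8, 9, 10, 15, 17, 18, 20}


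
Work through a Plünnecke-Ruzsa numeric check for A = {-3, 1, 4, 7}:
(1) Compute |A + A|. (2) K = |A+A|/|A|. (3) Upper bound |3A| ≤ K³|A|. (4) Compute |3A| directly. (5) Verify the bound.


|A| = 4.
Step 1: Compute A + A by enumerating all 16 pairs.
A + A = {-6, -2, 1, 2, 4, 5, 8, 11, 14}, so |A + A| = 9.
Step 2: Doubling constant K = |A + A|/|A| = 9/4 = 9/4 ≈ 2.2500.
Step 3: Plünnecke-Ruzsa gives |3A| ≤ K³·|A| = (2.2500)³ · 4 ≈ 45.5625.
Step 4: Compute 3A = A + A + A directly by enumerating all triples (a,b,c) ∈ A³; |3A| = 16.
Step 5: Check 16 ≤ 45.5625? Yes ✓.

K = 9/4, Plünnecke-Ruzsa bound K³|A| ≈ 45.5625, |3A| = 16, inequality holds.


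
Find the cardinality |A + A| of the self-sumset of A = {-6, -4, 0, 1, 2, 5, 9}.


A + A = {a + a' : a, a' ∈ A}; |A| = 7.
General bounds: 2|A| - 1 ≤ |A + A| ≤ |A|(|A|+1)/2, i.e. 13 ≤ |A + A| ≤ 28.
Lower bound 2|A|-1 is attained iff A is an arithmetic progression.
Enumerate sums a + a' for a ≤ a' (symmetric, so this suffices):
a = -6: -6+-6=-12, -6+-4=-10, -6+0=-6, -6+1=-5, -6+2=-4, -6+5=-1, -6+9=3
a = -4: -4+-4=-8, -4+0=-4, -4+1=-3, -4+2=-2, -4+5=1, -4+9=5
a = 0: 0+0=0, 0+1=1, 0+2=2, 0+5=5, 0+9=9
a = 1: 1+1=2, 1+2=3, 1+5=6, 1+9=10
a = 2: 2+2=4, 2+5=7, 2+9=11
a = 5: 5+5=10, 5+9=14
a = 9: 9+9=18
Distinct sums: {-12, -10, -8, -6, -5, -4, -3, -2, -1, 0, 1, 2, 3, 4, 5, 6, 7, 9, 10, 11, 14, 18}
|A + A| = 22

|A + A| = 22


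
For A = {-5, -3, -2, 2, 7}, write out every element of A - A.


A - A = {a - a' : a, a' ∈ A}.
Compute a - a' for each ordered pair (a, a'):
a = -5: -5--5=0, -5--3=-2, -5--2=-3, -5-2=-7, -5-7=-12
a = -3: -3--5=2, -3--3=0, -3--2=-1, -3-2=-5, -3-7=-10
a = -2: -2--5=3, -2--3=1, -2--2=0, -2-2=-4, -2-7=-9
a = 2: 2--5=7, 2--3=5, 2--2=4, 2-2=0, 2-7=-5
a = 7: 7--5=12, 7--3=10, 7--2=9, 7-2=5, 7-7=0
Collecting distinct values (and noting 0 appears from a-a):
A - A = {-12, -10, -9, -7, -5, -4, -3, -2, -1, 0, 1, 2, 3, 4, 5, 7, 9, 10, 12}
|A - A| = 19

A - A = {-12, -10, -9, -7, -5, -4, -3, -2, -1, 0, 1, 2, 3, 4, 5, 7, 9, 10, 12}


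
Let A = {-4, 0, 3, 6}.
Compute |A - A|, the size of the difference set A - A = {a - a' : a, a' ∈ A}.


A - A = {a - a' : a, a' ∈ A}; |A| = 4.
Bounds: 2|A|-1 ≤ |A - A| ≤ |A|² - |A| + 1, i.e. 7 ≤ |A - A| ≤ 13.
Note: 0 ∈ A - A always (from a - a). The set is symmetric: if d ∈ A - A then -d ∈ A - A.
Enumerate nonzero differences d = a - a' with a > a' (then include -d):
Positive differences: {3, 4, 6, 7, 10}
Full difference set: {0} ∪ (positive diffs) ∪ (negative diffs).
|A - A| = 1 + 2·5 = 11 (matches direct enumeration: 11).

|A - A| = 11


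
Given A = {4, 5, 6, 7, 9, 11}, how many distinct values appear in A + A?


A + A = {a + a' : a, a' ∈ A}; |A| = 6.
General bounds: 2|A| - 1 ≤ |A + A| ≤ |A|(|A|+1)/2, i.e. 11 ≤ |A + A| ≤ 21.
Lower bound 2|A|-1 is attained iff A is an arithmetic progression.
Enumerate sums a + a' for a ≤ a' (symmetric, so this suffices):
a = 4: 4+4=8, 4+5=9, 4+6=10, 4+7=11, 4+9=13, 4+11=15
a = 5: 5+5=10, 5+6=11, 5+7=12, 5+9=14, 5+11=16
a = 6: 6+6=12, 6+7=13, 6+9=15, 6+11=17
a = 7: 7+7=14, 7+9=16, 7+11=18
a = 9: 9+9=18, 9+11=20
a = 11: 11+11=22
Distinct sums: {8, 9, 10, 11, 12, 13, 14, 15, 16, 17, 18, 20, 22}
|A + A| = 13

|A + A| = 13


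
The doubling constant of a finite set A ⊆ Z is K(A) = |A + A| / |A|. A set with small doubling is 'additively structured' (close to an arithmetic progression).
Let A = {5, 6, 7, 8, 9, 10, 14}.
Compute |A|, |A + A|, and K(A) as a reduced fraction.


|A| = 7.
Compute A + A by enumerating all 49 pairs.
A + A = {10, 11, 12, 13, 14, 15, 16, 17, 18, 19, 20, 21, 22, 23, 24, 28}, so |A + A| = 16.
K = |A + A| / |A| = 16/7 (already in lowest terms) ≈ 2.2857.
Reference: AP of size 7 gives K = 13/7 ≈ 1.8571; a fully generic set of size 7 gives K ≈ 4.0000.

|A| = 7, |A + A| = 16, K = 16/7.


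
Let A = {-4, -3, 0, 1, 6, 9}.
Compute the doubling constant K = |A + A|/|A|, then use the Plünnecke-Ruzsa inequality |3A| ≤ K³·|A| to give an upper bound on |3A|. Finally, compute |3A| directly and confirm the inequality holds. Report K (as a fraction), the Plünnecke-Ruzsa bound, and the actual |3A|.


|A| = 6.
Step 1: Compute A + A by enumerating all 36 pairs.
A + A = {-8, -7, -6, -4, -3, -2, 0, 1, 2, 3, 5, 6, 7, 9, 10, 12, 15, 18}, so |A + A| = 18.
Step 2: Doubling constant K = |A + A|/|A| = 18/6 = 18/6 ≈ 3.0000.
Step 3: Plünnecke-Ruzsa gives |3A| ≤ K³·|A| = (3.0000)³ · 6 ≈ 162.0000.
Step 4: Compute 3A = A + A + A directly by enumerating all triples (a,b,c) ∈ A³; |3A| = 34.
Step 5: Check 34 ≤ 162.0000? Yes ✓.

K = 18/6, Plünnecke-Ruzsa bound K³|A| ≈ 162.0000, |3A| = 34, inequality holds.


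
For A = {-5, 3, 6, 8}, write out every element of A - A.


A - A = {a - a' : a, a' ∈ A}.
Compute a - a' for each ordered pair (a, a'):
a = -5: -5--5=0, -5-3=-8, -5-6=-11, -5-8=-13
a = 3: 3--5=8, 3-3=0, 3-6=-3, 3-8=-5
a = 6: 6--5=11, 6-3=3, 6-6=0, 6-8=-2
a = 8: 8--5=13, 8-3=5, 8-6=2, 8-8=0
Collecting distinct values (and noting 0 appears from a-a):
A - A = {-13, -11, -8, -5, -3, -2, 0, 2, 3, 5, 8, 11, 13}
|A - A| = 13

A - A = {-13, -11, -8, -5, -3, -2, 0, 2, 3, 5, 8, 11, 13}


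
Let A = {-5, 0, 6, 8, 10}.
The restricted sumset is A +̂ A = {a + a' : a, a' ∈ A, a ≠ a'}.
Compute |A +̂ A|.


Restricted sumset: A +̂ A = {a + a' : a ∈ A, a' ∈ A, a ≠ a'}.
Equivalently, take A + A and drop any sum 2a that is achievable ONLY as a + a for a ∈ A (i.e. sums representable only with equal summands).
Enumerate pairs (a, a') with a < a' (symmetric, so each unordered pair gives one sum; this covers all a ≠ a'):
  -5 + 0 = -5
  -5 + 6 = 1
  -5 + 8 = 3
  -5 + 10 = 5
  0 + 6 = 6
  0 + 8 = 8
  0 + 10 = 10
  6 + 8 = 14
  6 + 10 = 16
  8 + 10 = 18
Collected distinct sums: {-5, 1, 3, 5, 6, 8, 10, 14, 16, 18}
|A +̂ A| = 10
(Reference bound: |A +̂ A| ≥ 2|A| - 3 for |A| ≥ 2, with |A| = 5 giving ≥ 7.)

|A +̂ A| = 10


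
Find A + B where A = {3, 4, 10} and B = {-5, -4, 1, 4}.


A + B = {a + b : a ∈ A, b ∈ B}.
Enumerate all |A|·|B| = 3·4 = 12 pairs (a, b) and collect distinct sums.
a = 3: 3+-5=-2, 3+-4=-1, 3+1=4, 3+4=7
a = 4: 4+-5=-1, 4+-4=0, 4+1=5, 4+4=8
a = 10: 10+-5=5, 10+-4=6, 10+1=11, 10+4=14
Collecting distinct sums: A + B = {-2, -1, 0, 4, 5, 6, 7, 8, 11, 14}
|A + B| = 10

A + B = {-2, -1, 0, 4, 5, 6, 7, 8, 11, 14}


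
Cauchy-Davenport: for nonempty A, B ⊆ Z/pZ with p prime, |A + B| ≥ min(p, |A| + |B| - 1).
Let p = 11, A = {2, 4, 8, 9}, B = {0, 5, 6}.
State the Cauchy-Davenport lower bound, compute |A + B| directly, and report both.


Cauchy-Davenport: |A + B| ≥ min(p, |A| + |B| - 1) for A, B nonempty in Z/pZ.
|A| = 4, |B| = 3, p = 11.
CD lower bound = min(11, 4 + 3 - 1) = min(11, 6) = 6.
Compute A + B mod 11 directly:
a = 2: 2+0=2, 2+5=7, 2+6=8
a = 4: 4+0=4, 4+5=9, 4+6=10
a = 8: 8+0=8, 8+5=2, 8+6=3
a = 9: 9+0=9, 9+5=3, 9+6=4
A + B = {2, 3, 4, 7, 8, 9, 10}, so |A + B| = 7.
Verify: 7 ≥ 6? Yes ✓.

CD lower bound = 6, actual |A + B| = 7.


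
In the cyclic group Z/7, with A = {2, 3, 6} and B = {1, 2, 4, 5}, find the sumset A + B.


Work in Z/7Z: reduce every sum a + b modulo 7.
Enumerate all 12 pairs:
a = 2: 2+1=3, 2+2=4, 2+4=6, 2+5=0
a = 3: 3+1=4, 3+2=5, 3+4=0, 3+5=1
a = 6: 6+1=0, 6+2=1, 6+4=3, 6+5=4
Distinct residues collected: {0, 1, 3, 4, 5, 6}
|A + B| = 6 (out of 7 total residues).

A + B = {0, 1, 3, 4, 5, 6}


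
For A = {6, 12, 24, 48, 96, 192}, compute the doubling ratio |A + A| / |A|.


|A| = 6.
Compute A + A by enumerating all 36 pairs.
A + A = {12, 18, 24, 30, 36, 48, 54, 60, 72, 96, 102, 108, 120, 144, 192, 198, 204, 216, 240, 288, 384}, so |A + A| = 21.
K = |A + A| / |A| = 21/6 = 7/2 ≈ 3.5000.
Reference: AP of size 6 gives K = 11/6 ≈ 1.8333; a fully generic set of size 6 gives K ≈ 3.5000.

|A| = 6, |A + A| = 21, K = 21/6 = 7/2.


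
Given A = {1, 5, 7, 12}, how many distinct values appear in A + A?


A + A = {a + a' : a, a' ∈ A}; |A| = 4.
General bounds: 2|A| - 1 ≤ |A + A| ≤ |A|(|A|+1)/2, i.e. 7 ≤ |A + A| ≤ 10.
Lower bound 2|A|-1 is attained iff A is an arithmetic progression.
Enumerate sums a + a' for a ≤ a' (symmetric, so this suffices):
a = 1: 1+1=2, 1+5=6, 1+7=8, 1+12=13
a = 5: 5+5=10, 5+7=12, 5+12=17
a = 7: 7+7=14, 7+12=19
a = 12: 12+12=24
Distinct sums: {2, 6, 8, 10, 12, 13, 14, 17, 19, 24}
|A + A| = 10

|A + A| = 10


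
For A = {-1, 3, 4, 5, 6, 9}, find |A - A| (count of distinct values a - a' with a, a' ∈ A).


A - A = {a - a' : a, a' ∈ A}; |A| = 6.
Bounds: 2|A|-1 ≤ |A - A| ≤ |A|² - |A| + 1, i.e. 11 ≤ |A - A| ≤ 31.
Note: 0 ∈ A - A always (from a - a). The set is symmetric: if d ∈ A - A then -d ∈ A - A.
Enumerate nonzero differences d = a - a' with a > a' (then include -d):
Positive differences: {1, 2, 3, 4, 5, 6, 7, 10}
Full difference set: {0} ∪ (positive diffs) ∪ (negative diffs).
|A - A| = 1 + 2·8 = 17 (matches direct enumeration: 17).

|A - A| = 17


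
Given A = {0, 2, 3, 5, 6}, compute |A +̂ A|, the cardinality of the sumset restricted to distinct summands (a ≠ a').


Restricted sumset: A +̂ A = {a + a' : a ∈ A, a' ∈ A, a ≠ a'}.
Equivalently, take A + A and drop any sum 2a that is achievable ONLY as a + a for a ∈ A (i.e. sums representable only with equal summands).
Enumerate pairs (a, a') with a < a' (symmetric, so each unordered pair gives one sum; this covers all a ≠ a'):
  0 + 2 = 2
  0 + 3 = 3
  0 + 5 = 5
  0 + 6 = 6
  2 + 3 = 5
  2 + 5 = 7
  2 + 6 = 8
  3 + 5 = 8
  3 + 6 = 9
  5 + 6 = 11
Collected distinct sums: {2, 3, 5, 6, 7, 8, 9, 11}
|A +̂ A| = 8
(Reference bound: |A +̂ A| ≥ 2|A| - 3 for |A| ≥ 2, with |A| = 5 giving ≥ 7.)

|A +̂ A| = 8


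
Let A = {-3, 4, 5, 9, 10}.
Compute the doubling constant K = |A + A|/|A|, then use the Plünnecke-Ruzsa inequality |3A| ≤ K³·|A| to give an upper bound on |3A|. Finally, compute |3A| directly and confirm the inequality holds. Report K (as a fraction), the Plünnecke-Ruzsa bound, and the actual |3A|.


|A| = 5.
Step 1: Compute A + A by enumerating all 25 pairs.
A + A = {-6, 1, 2, 6, 7, 8, 9, 10, 13, 14, 15, 18, 19, 20}, so |A + A| = 14.
Step 2: Doubling constant K = |A + A|/|A| = 14/5 = 14/5 ≈ 2.8000.
Step 3: Plünnecke-Ruzsa gives |3A| ≤ K³·|A| = (2.8000)³ · 5 ≈ 109.7600.
Step 4: Compute 3A = A + A + A directly by enumerating all triples (a,b,c) ∈ A³; |3A| = 27.
Step 5: Check 27 ≤ 109.7600? Yes ✓.

K = 14/5, Plünnecke-Ruzsa bound K³|A| ≈ 109.7600, |3A| = 27, inequality holds.


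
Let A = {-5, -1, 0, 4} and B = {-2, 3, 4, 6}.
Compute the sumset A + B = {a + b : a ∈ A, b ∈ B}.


A + B = {a + b : a ∈ A, b ∈ B}.
Enumerate all |A|·|B| = 4·4 = 16 pairs (a, b) and collect distinct sums.
a = -5: -5+-2=-7, -5+3=-2, -5+4=-1, -5+6=1
a = -1: -1+-2=-3, -1+3=2, -1+4=3, -1+6=5
a = 0: 0+-2=-2, 0+3=3, 0+4=4, 0+6=6
a = 4: 4+-2=2, 4+3=7, 4+4=8, 4+6=10
Collecting distinct sums: A + B = {-7, -3, -2, -1, 1, 2, 3, 4, 5, 6, 7, 8, 10}
|A + B| = 13

A + B = {-7, -3, -2, -1, 1, 2, 3, 4, 5, 6, 7, 8, 10}


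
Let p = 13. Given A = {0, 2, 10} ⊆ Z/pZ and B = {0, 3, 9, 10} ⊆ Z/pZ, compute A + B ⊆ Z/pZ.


Work in Z/13Z: reduce every sum a + b modulo 13.
Enumerate all 12 pairs:
a = 0: 0+0=0, 0+3=3, 0+9=9, 0+10=10
a = 2: 2+0=2, 2+3=5, 2+9=11, 2+10=12
a = 10: 10+0=10, 10+3=0, 10+9=6, 10+10=7
Distinct residues collected: {0, 2, 3, 5, 6, 7, 9, 10, 11, 12}
|A + B| = 10 (out of 13 total residues).

A + B = {0, 2, 3, 5, 6, 7, 9, 10, 11, 12}


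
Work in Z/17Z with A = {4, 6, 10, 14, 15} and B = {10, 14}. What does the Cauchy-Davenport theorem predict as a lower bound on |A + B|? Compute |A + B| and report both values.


Cauchy-Davenport: |A + B| ≥ min(p, |A| + |B| - 1) for A, B nonempty in Z/pZ.
|A| = 5, |B| = 2, p = 17.
CD lower bound = min(17, 5 + 2 - 1) = min(17, 6) = 6.
Compute A + B mod 17 directly:
a = 4: 4+10=14, 4+14=1
a = 6: 6+10=16, 6+14=3
a = 10: 10+10=3, 10+14=7
a = 14: 14+10=7, 14+14=11
a = 15: 15+10=8, 15+14=12
A + B = {1, 3, 7, 8, 11, 12, 14, 16}, so |A + B| = 8.
Verify: 8 ≥ 6? Yes ✓.

CD lower bound = 6, actual |A + B| = 8.


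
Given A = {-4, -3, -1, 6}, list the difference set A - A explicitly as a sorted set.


A - A = {a - a' : a, a' ∈ A}.
Compute a - a' for each ordered pair (a, a'):
a = -4: -4--4=0, -4--3=-1, -4--1=-3, -4-6=-10
a = -3: -3--4=1, -3--3=0, -3--1=-2, -3-6=-9
a = -1: -1--4=3, -1--3=2, -1--1=0, -1-6=-7
a = 6: 6--4=10, 6--3=9, 6--1=7, 6-6=0
Collecting distinct values (and noting 0 appears from a-a):
A - A = {-10, -9, -7, -3, -2, -1, 0, 1, 2, 3, 7, 9, 10}
|A - A| = 13

A - A = {-10, -9, -7, -3, -2, -1, 0, 1, 2, 3, 7, 9, 10}


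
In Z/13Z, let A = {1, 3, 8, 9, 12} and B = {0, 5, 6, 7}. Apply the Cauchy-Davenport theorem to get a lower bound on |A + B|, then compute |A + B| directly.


Cauchy-Davenport: |A + B| ≥ min(p, |A| + |B| - 1) for A, B nonempty in Z/pZ.
|A| = 5, |B| = 4, p = 13.
CD lower bound = min(13, 5 + 4 - 1) = min(13, 8) = 8.
Compute A + B mod 13 directly:
a = 1: 1+0=1, 1+5=6, 1+6=7, 1+7=8
a = 3: 3+0=3, 3+5=8, 3+6=9, 3+7=10
a = 8: 8+0=8, 8+5=0, 8+6=1, 8+7=2
a = 9: 9+0=9, 9+5=1, 9+6=2, 9+7=3
a = 12: 12+0=12, 12+5=4, 12+6=5, 12+7=6
A + B = {0, 1, 2, 3, 4, 5, 6, 7, 8, 9, 10, 12}, so |A + B| = 12.
Verify: 12 ≥ 8? Yes ✓.

CD lower bound = 8, actual |A + B| = 12.


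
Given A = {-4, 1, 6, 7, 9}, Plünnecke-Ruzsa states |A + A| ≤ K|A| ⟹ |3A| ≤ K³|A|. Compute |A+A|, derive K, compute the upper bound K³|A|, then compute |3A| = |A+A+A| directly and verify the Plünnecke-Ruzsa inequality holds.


|A| = 5.
Step 1: Compute A + A by enumerating all 25 pairs.
A + A = {-8, -3, 2, 3, 5, 7, 8, 10, 12, 13, 14, 15, 16, 18}, so |A + A| = 14.
Step 2: Doubling constant K = |A + A|/|A| = 14/5 = 14/5 ≈ 2.8000.
Step 3: Plünnecke-Ruzsa gives |3A| ≤ K³·|A| = (2.8000)³ · 5 ≈ 109.7600.
Step 4: Compute 3A = A + A + A directly by enumerating all triples (a,b,c) ∈ A³; |3A| = 27.
Step 5: Check 27 ≤ 109.7600? Yes ✓.

K = 14/5, Plünnecke-Ruzsa bound K³|A| ≈ 109.7600, |3A| = 27, inequality holds.


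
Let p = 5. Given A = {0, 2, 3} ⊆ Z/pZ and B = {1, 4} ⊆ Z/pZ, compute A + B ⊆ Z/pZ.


Work in Z/5Z: reduce every sum a + b modulo 5.
Enumerate all 6 pairs:
a = 0: 0+1=1, 0+4=4
a = 2: 2+1=3, 2+4=1
a = 3: 3+1=4, 3+4=2
Distinct residues collected: {1, 2, 3, 4}
|A + B| = 4 (out of 5 total residues).

A + B = {1, 2, 3, 4}


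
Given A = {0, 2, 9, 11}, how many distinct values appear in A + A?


A + A = {a + a' : a, a' ∈ A}; |A| = 4.
General bounds: 2|A| - 1 ≤ |A + A| ≤ |A|(|A|+1)/2, i.e. 7 ≤ |A + A| ≤ 10.
Lower bound 2|A|-1 is attained iff A is an arithmetic progression.
Enumerate sums a + a' for a ≤ a' (symmetric, so this suffices):
a = 0: 0+0=0, 0+2=2, 0+9=9, 0+11=11
a = 2: 2+2=4, 2+9=11, 2+11=13
a = 9: 9+9=18, 9+11=20
a = 11: 11+11=22
Distinct sums: {0, 2, 4, 9, 11, 13, 18, 20, 22}
|A + A| = 9

|A + A| = 9


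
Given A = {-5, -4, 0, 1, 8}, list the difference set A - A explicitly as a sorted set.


A - A = {a - a' : a, a' ∈ A}.
Compute a - a' for each ordered pair (a, a'):
a = -5: -5--5=0, -5--4=-1, -5-0=-5, -5-1=-6, -5-8=-13
a = -4: -4--5=1, -4--4=0, -4-0=-4, -4-1=-5, -4-8=-12
a = 0: 0--5=5, 0--4=4, 0-0=0, 0-1=-1, 0-8=-8
a = 1: 1--5=6, 1--4=5, 1-0=1, 1-1=0, 1-8=-7
a = 8: 8--5=13, 8--4=12, 8-0=8, 8-1=7, 8-8=0
Collecting distinct values (and noting 0 appears from a-a):
A - A = {-13, -12, -8, -7, -6, -5, -4, -1, 0, 1, 4, 5, 6, 7, 8, 12, 13}
|A - A| = 17

A - A = {-13, -12, -8, -7, -6, -5, -4, -1, 0, 1, 4, 5, 6, 7, 8, 12, 13}


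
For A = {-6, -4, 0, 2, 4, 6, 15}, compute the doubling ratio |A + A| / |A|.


|A| = 7.
Compute A + A by enumerating all 49 pairs.
A + A = {-12, -10, -8, -6, -4, -2, 0, 2, 4, 6, 8, 9, 10, 11, 12, 15, 17, 19, 21, 30}, so |A + A| = 20.
K = |A + A| / |A| = 20/7 (already in lowest terms) ≈ 2.8571.
Reference: AP of size 7 gives K = 13/7 ≈ 1.8571; a fully generic set of size 7 gives K ≈ 4.0000.

|A| = 7, |A + A| = 20, K = 20/7.


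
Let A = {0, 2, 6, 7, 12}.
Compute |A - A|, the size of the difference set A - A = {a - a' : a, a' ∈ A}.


A - A = {a - a' : a, a' ∈ A}; |A| = 5.
Bounds: 2|A|-1 ≤ |A - A| ≤ |A|² - |A| + 1, i.e. 9 ≤ |A - A| ≤ 21.
Note: 0 ∈ A - A always (from a - a). The set is symmetric: if d ∈ A - A then -d ∈ A - A.
Enumerate nonzero differences d = a - a' with a > a' (then include -d):
Positive differences: {1, 2, 4, 5, 6, 7, 10, 12}
Full difference set: {0} ∪ (positive diffs) ∪ (negative diffs).
|A - A| = 1 + 2·8 = 17 (matches direct enumeration: 17).

|A - A| = 17


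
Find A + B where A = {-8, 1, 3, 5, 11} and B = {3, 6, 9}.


A + B = {a + b : a ∈ A, b ∈ B}.
Enumerate all |A|·|B| = 5·3 = 15 pairs (a, b) and collect distinct sums.
a = -8: -8+3=-5, -8+6=-2, -8+9=1
a = 1: 1+3=4, 1+6=7, 1+9=10
a = 3: 3+3=6, 3+6=9, 3+9=12
a = 5: 5+3=8, 5+6=11, 5+9=14
a = 11: 11+3=14, 11+6=17, 11+9=20
Collecting distinct sums: A + B = {-5, -2, 1, 4, 6, 7, 8, 9, 10, 11, 12, 14, 17, 20}
|A + B| = 14

A + B = {-5, -2, 1, 4, 6, 7, 8, 9, 10, 11, 12, 14, 17, 20}


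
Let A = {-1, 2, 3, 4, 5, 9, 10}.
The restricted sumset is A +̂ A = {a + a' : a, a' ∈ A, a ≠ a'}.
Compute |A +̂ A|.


Restricted sumset: A +̂ A = {a + a' : a ∈ A, a' ∈ A, a ≠ a'}.
Equivalently, take A + A and drop any sum 2a that is achievable ONLY as a + a for a ∈ A (i.e. sums representable only with equal summands).
Enumerate pairs (a, a') with a < a' (symmetric, so each unordered pair gives one sum; this covers all a ≠ a'):
  -1 + 2 = 1
  -1 + 3 = 2
  -1 + 4 = 3
  -1 + 5 = 4
  -1 + 9 = 8
  -1 + 10 = 9
  2 + 3 = 5
  2 + 4 = 6
  2 + 5 = 7
  2 + 9 = 11
  2 + 10 = 12
  3 + 4 = 7
  3 + 5 = 8
  3 + 9 = 12
  3 + 10 = 13
  4 + 5 = 9
  4 + 9 = 13
  4 + 10 = 14
  5 + 9 = 14
  5 + 10 = 15
  9 + 10 = 19
Collected distinct sums: {1, 2, 3, 4, 5, 6, 7, 8, 9, 11, 12, 13, 14, 15, 19}
|A +̂ A| = 15
(Reference bound: |A +̂ A| ≥ 2|A| - 3 for |A| ≥ 2, with |A| = 7 giving ≥ 11.)

|A +̂ A| = 15


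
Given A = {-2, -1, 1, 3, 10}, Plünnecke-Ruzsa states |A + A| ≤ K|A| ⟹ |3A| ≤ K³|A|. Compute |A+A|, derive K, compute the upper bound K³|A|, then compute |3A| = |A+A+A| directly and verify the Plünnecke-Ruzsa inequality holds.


|A| = 5.
Step 1: Compute A + A by enumerating all 25 pairs.
A + A = {-4, -3, -2, -1, 0, 1, 2, 4, 6, 8, 9, 11, 13, 20}, so |A + A| = 14.
Step 2: Doubling constant K = |A + A|/|A| = 14/5 = 14/5 ≈ 2.8000.
Step 3: Plünnecke-Ruzsa gives |3A| ≤ K³·|A| = (2.8000)³ · 5 ≈ 109.7600.
Step 4: Compute 3A = A + A + A directly by enumerating all triples (a,b,c) ∈ A³; |3A| = 26.
Step 5: Check 26 ≤ 109.7600? Yes ✓.

K = 14/5, Plünnecke-Ruzsa bound K³|A| ≈ 109.7600, |3A| = 26, inequality holds.


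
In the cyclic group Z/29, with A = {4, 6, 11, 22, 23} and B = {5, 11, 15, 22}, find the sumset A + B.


Work in Z/29Z: reduce every sum a + b modulo 29.
Enumerate all 20 pairs:
a = 4: 4+5=9, 4+11=15, 4+15=19, 4+22=26
a = 6: 6+5=11, 6+11=17, 6+15=21, 6+22=28
a = 11: 11+5=16, 11+11=22, 11+15=26, 11+22=4
a = 22: 22+5=27, 22+11=4, 22+15=8, 22+22=15
a = 23: 23+5=28, 23+11=5, 23+15=9, 23+22=16
Distinct residues collected: {4, 5, 8, 9, 11, 15, 16, 17, 19, 21, 22, 26, 27, 28}
|A + B| = 14 (out of 29 total residues).

A + B = {4, 5, 8, 9, 11, 15, 16, 17, 19, 21, 22, 26, 27, 28}


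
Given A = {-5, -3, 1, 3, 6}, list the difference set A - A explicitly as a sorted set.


A - A = {a - a' : a, a' ∈ A}.
Compute a - a' for each ordered pair (a, a'):
a = -5: -5--5=0, -5--3=-2, -5-1=-6, -5-3=-8, -5-6=-11
a = -3: -3--5=2, -3--3=0, -3-1=-4, -3-3=-6, -3-6=-9
a = 1: 1--5=6, 1--3=4, 1-1=0, 1-3=-2, 1-6=-5
a = 3: 3--5=8, 3--3=6, 3-1=2, 3-3=0, 3-6=-3
a = 6: 6--5=11, 6--3=9, 6-1=5, 6-3=3, 6-6=0
Collecting distinct values (and noting 0 appears from a-a):
A - A = {-11, -9, -8, -6, -5, -4, -3, -2, 0, 2, 3, 4, 5, 6, 8, 9, 11}
|A - A| = 17

A - A = {-11, -9, -8, -6, -5, -4, -3, -2, 0, 2, 3, 4, 5, 6, 8, 9, 11}


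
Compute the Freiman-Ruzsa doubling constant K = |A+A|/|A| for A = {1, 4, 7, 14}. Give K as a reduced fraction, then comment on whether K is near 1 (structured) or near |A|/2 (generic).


|A| = 4.
Compute A + A by enumerating all 16 pairs.
A + A = {2, 5, 8, 11, 14, 15, 18, 21, 28}, so |A + A| = 9.
K = |A + A| / |A| = 9/4 (already in lowest terms) ≈ 2.2500.
Reference: AP of size 4 gives K = 7/4 ≈ 1.7500; a fully generic set of size 4 gives K ≈ 2.5000.

|A| = 4, |A + A| = 9, K = 9/4.


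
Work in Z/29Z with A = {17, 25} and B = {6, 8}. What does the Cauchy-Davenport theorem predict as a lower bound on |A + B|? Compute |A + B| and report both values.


Cauchy-Davenport: |A + B| ≥ min(p, |A| + |B| - 1) for A, B nonempty in Z/pZ.
|A| = 2, |B| = 2, p = 29.
CD lower bound = min(29, 2 + 2 - 1) = min(29, 3) = 3.
Compute A + B mod 29 directly:
a = 17: 17+6=23, 17+8=25
a = 25: 25+6=2, 25+8=4
A + B = {2, 4, 23, 25}, so |A + B| = 4.
Verify: 4 ≥ 3? Yes ✓.

CD lower bound = 3, actual |A + B| = 4.


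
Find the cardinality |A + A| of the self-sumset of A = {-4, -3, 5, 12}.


A + A = {a + a' : a, a' ∈ A}; |A| = 4.
General bounds: 2|A| - 1 ≤ |A + A| ≤ |A|(|A|+1)/2, i.e. 7 ≤ |A + A| ≤ 10.
Lower bound 2|A|-1 is attained iff A is an arithmetic progression.
Enumerate sums a + a' for a ≤ a' (symmetric, so this suffices):
a = -4: -4+-4=-8, -4+-3=-7, -4+5=1, -4+12=8
a = -3: -3+-3=-6, -3+5=2, -3+12=9
a = 5: 5+5=10, 5+12=17
a = 12: 12+12=24
Distinct sums: {-8, -7, -6, 1, 2, 8, 9, 10, 17, 24}
|A + A| = 10

|A + A| = 10
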